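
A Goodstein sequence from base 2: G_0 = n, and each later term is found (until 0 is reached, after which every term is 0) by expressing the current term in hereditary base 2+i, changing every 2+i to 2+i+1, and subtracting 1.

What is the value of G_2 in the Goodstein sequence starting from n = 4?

[0] 4 ≡ 2^2 (base 2). Lift 3: 27. −1: 26.
[1] 26 ≡ 2·3^2 + 2·3 + 2 (base 3). Lift 4: 42. −1: 41.
[2] 41 ≡ 2·4^2 + 2·4 + 1 (base 4). Lift 5: 61. −1: 60.

41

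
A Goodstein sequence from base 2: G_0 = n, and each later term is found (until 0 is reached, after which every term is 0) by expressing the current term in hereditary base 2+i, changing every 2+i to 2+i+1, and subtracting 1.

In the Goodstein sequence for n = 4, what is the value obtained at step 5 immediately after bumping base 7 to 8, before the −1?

base 2: 4 = 2^2; at 3: 3^3 = 27; next = 26
base 3: 26 = 2·3^2 + 2·3 + 2; at 4: 2·4^2 + 2·4 + 2 = 42; next = 41
base 4: 41 = 2·4^2 + 2·4 + 1; at 5: 2·5^2 + 2·5 + 1 = 61; next = 60
base 5: 60 = 2·5^2 + 2·5; at 6: 2·6^2 + 2·6 = 84; next = 83
base 6: 83 = 2·6^2 + 6 + 5; at 7: 2·7^2 + 7 + 5 = 110; next = 109
base 7: 109 = 2·7^2 + 7 + 4; at 8: 2·8^2 + 8 + 4 = 140; next = 139

140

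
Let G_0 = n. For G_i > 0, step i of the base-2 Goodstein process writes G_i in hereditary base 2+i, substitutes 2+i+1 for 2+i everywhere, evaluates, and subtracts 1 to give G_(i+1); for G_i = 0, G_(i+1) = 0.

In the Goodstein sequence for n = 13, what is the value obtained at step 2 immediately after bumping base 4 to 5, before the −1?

step 0: 13 = 2^(2 + 1) + 2^2 + 1; sub 3 for 2: 3^(3 + 1) + 3^3 + 1; = 109; G_1 = 109−1 = 108
step 1: 108 = 3^(3 + 1) + 3^3; sub 4 for 3: 4^(4 + 1) + 4^4; = 1280; G_2 = 1280−1 = 1279
step 2: 1279 = 4^(4 + 1) + 3·4^3 + 3·4^2 + 3·4 + 3; sub 5 for 4: 5^(5 + 1) + 3·5^3 + 3·5^2 + 3·5 + 3; = 16093; G_3 = 16093−1 = 16092

16093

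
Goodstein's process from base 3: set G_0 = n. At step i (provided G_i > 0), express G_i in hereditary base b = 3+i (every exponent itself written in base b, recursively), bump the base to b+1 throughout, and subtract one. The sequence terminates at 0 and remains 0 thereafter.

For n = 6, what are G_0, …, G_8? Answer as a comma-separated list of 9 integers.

6, 7, 7, 7, 7, 7, 6, 5, 4

6 —HB3→ 2·3 —bump→ 2·4 = 8 —(−1)→ 7
7 —HB4→ 4 + 3 —bump→ 5 + 3 = 8 —(−1)→ 7
7 —HB5→ 5 + 2 —bump→ 6 + 2 = 8 —(−1)→ 7
7 —HB6→ 6 + 1 —bump→ 7 + 1 = 8 —(−1)→ 7
7 —HB7→ 7 —bump→ 8 = 8 —(−1)→ 7
7 —HB8→ 7 —bump→ 7 = 7 —(−1)→ 6
6 —HB9→ 6 —bump→ 6 = 6 —(−1)→ 5
5 —HB10→ 5 —bump→ 5 = 5 —(−1)→ 4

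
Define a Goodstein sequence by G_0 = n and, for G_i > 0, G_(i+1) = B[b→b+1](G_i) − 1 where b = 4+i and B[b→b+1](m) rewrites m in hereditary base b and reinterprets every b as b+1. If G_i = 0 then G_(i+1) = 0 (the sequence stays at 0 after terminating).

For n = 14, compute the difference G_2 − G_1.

G_0 = 14. HB_4(14) = 3·4 + 2. Bump = 17. G_1 = 16.
G_1 = 16. HB_5(16) = 3·5 + 1. Bump = 19. G_2 = 18.

2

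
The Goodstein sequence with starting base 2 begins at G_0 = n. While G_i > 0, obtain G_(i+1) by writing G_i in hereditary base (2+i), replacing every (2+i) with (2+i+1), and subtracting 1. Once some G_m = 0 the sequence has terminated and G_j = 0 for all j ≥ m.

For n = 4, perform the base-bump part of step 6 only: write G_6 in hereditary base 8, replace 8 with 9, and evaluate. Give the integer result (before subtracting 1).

(0) 4|_2 = 2^2 ↦ 3^3|_3 = 27 ⇒ 26
(1) 26|_3 = 2·3^2 + 2·3 + 2 ↦ 2·4^2 + 2·4 + 2|_4 = 42 ⇒ 41
(2) 41|_4 = 2·4^2 + 2·4 + 1 ↦ 2·5^2 + 2·5 + 1|_5 = 61 ⇒ 60
(3) 60|_5 = 2·5^2 + 2·5 ↦ 2·6^2 + 2·6|_6 = 84 ⇒ 83
(4) 83|_6 = 2·6^2 + 6 + 5 ↦ 2·7^2 + 7 + 5|_7 = 110 ⇒ 109
(5) 109|_7 = 2·7^2 + 7 + 4 ↦ 2·8^2 + 8 + 4|_8 = 140 ⇒ 139

174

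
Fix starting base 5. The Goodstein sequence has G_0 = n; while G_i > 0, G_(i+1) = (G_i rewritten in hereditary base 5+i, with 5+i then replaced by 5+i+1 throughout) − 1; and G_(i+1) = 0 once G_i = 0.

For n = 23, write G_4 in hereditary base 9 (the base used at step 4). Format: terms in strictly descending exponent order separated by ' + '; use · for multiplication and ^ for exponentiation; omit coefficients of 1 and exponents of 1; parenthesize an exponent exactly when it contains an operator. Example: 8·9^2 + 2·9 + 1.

3·9 + 8

(0) 23|_5 = 4·5 + 3 ↦ 4·6 + 3|_6 = 27 ⇒ 26
(1) 26|_6 = 4·6 + 2 ↦ 4·7 + 2|_7 = 30 ⇒ 29
(2) 29|_7 = 4·7 + 1 ↦ 4·8 + 1|_8 = 33 ⇒ 32
(3) 32|_8 = 4·8 ↦ 4·9|_9 = 36 ⇒ 35
(4) 35|_9 = 3·9 + 8 ↦ 3·10 + 8|_10 = 38 ⇒ 37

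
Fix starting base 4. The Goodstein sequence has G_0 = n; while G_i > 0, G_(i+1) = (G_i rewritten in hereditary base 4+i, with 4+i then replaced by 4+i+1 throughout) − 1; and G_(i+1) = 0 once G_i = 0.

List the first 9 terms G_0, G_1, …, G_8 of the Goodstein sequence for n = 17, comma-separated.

17 —HB4→ 4^2 + 1 —bump→ 5^2 + 1 = 26 —(−1)→ 25
25 —HB5→ 5^2 —bump→ 6^2 = 36 —(−1)→ 35
35 —HB6→ 5·6 + 5 —bump→ 5·7 + 5 = 40 —(−1)→ 39
39 —HB7→ 5·7 + 4 —bump→ 5·8 + 4 = 44 —(−1)→ 43
43 —HB8→ 5·8 + 3 —bump→ 5·9 + 3 = 48 —(−1)→ 47
47 —HB9→ 5·9 + 2 —bump→ 5·10 + 2 = 52 —(−1)→ 51
51 —HB10→ 5·10 + 1 —bump→ 5·11 + 1 = 56 —(−1)→ 55
55 —HB11→ 5·11 —bump→ 5·12 = 60 —(−1)→ 59

17, 25, 35, 39, 43, 47, 51, 55, 59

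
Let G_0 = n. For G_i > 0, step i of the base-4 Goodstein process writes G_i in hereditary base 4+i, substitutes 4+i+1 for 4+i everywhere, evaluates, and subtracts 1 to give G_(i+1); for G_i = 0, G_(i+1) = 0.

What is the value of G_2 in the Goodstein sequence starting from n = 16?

27

(0) 16|_4 = 4^2 ↦ 5^2|_5 = 25 ⇒ 24
(1) 24|_5 = 4·5 + 4 ↦ 4·6 + 4|_6 = 28 ⇒ 27
(2) 27|_6 = 4·6 + 3 ↦ 4·7 + 3|_7 = 31 ⇒ 30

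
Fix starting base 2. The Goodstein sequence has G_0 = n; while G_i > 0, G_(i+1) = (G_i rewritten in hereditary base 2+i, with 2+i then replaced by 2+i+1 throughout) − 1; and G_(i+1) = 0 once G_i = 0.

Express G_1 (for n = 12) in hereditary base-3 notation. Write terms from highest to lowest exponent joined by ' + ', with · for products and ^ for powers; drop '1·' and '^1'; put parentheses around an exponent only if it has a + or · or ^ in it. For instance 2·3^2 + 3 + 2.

3^(3 + 1) + 2·3^2 + 2·3 + 2

G_0=12  [base 2] 2^(2 + 1) + 2^2  →[2↦3]→  3^(3 + 1) + 3^3 = 108  −1 ⇒ G_1=107
G_1=107  [base 3] 3^(3 + 1) + 2·3^2 + 2·3 + 2  →[3↦4]→  4^(4 + 1) + 2·4^2 + 2·4 + 2 = 1066  −1 ⇒ G_2=1065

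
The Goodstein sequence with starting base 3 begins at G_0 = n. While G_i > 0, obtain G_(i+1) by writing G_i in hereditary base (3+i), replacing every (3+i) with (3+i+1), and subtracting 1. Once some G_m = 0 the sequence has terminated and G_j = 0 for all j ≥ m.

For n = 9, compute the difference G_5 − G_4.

base 3: 9 = 3^2; at 4: 4^2 = 16; next = 15
base 4: 15 = 3·4 + 3; at 5: 3·5 + 3 = 18; next = 17
base 5: 17 = 3·5 + 2; at 6: 3·6 + 2 = 20; next = 19
base 6: 19 = 3·6 + 1; at 7: 3·7 + 1 = 22; next = 21
base 7: 21 = 3·7; at 8: 3·8 = 24; next = 23

2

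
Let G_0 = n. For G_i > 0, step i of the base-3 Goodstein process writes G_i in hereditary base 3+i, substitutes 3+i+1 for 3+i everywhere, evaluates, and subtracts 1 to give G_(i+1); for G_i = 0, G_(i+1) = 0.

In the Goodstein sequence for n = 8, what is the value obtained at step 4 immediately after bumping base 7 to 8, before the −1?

step 0: 8 = 2·3 + 2; sub 4 for 3: 2·4 + 2; = 10; G_1 = 10−1 = 9
step 1: 9 = 2·4 + 1; sub 5 for 4: 2·5 + 1; = 11; G_2 = 11−1 = 10
step 2: 10 = 2·5; sub 6 for 5: 2·6; = 12; G_3 = 12−1 = 11
step 3: 11 = 6 + 5; sub 7 for 6: 7 + 5; = 12; G_4 = 12−1 = 11
step 4: 11 = 7 + 4; sub 8 for 7: 8 + 4; = 12; G_5 = 12−1 = 11

12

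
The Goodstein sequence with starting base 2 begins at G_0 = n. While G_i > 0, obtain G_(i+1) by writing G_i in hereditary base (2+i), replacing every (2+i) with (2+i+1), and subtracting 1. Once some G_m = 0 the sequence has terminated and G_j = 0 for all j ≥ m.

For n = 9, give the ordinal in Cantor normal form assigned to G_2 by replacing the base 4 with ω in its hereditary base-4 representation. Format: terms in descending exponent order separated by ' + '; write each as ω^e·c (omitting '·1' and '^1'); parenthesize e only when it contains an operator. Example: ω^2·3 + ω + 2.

ω^ω·3 + ω^3·3 + ω^2·3 + ω·3 + 3

[0] 9 ≡ 2^(2 + 1) + 1 (base 2). Lift 3: 82. −1: 81.
[1] 81 ≡ 3^(3 + 1) (base 3). Lift 4: 1024. −1: 1023.
[2] 1023 ≡ 3·4^4 + 3·4^3 + 3·4^2 + 3·4 + 3 (base 4). Lift 5: 9843. −1: 9842.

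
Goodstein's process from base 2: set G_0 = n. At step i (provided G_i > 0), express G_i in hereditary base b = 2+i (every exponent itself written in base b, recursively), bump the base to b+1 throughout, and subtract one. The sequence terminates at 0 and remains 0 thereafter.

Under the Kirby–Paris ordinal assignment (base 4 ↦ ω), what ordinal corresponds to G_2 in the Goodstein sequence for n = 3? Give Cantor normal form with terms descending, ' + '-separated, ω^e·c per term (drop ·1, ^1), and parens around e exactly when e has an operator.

3

3 —HB2→ 2 + 1 —bump→ 3 + 1 = 4 —(−1)→ 3
3 —HB3→ 3 —bump→ 4 = 4 —(−1)→ 3
3 —HB4→ 3 —bump→ 3 = 3 —(−1)→ 2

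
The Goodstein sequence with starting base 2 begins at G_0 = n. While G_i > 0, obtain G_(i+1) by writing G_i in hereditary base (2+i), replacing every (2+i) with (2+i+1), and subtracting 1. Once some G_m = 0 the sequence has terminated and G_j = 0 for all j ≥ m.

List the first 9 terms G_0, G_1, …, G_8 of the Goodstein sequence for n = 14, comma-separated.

14, 110, 1281, 18750, 326591, 5862840, 134404971, 3487116548, 100000555551

base 2: 14 = 2^(2 + 1) + 2^2 + 2; at 3: 3^(3 + 1) + 3^3 + 3 = 111; next = 110
base 3: 110 = 3^(3 + 1) + 3^3 + 2; at 4: 4^(4 + 1) + 4^4 + 2 = 1282; next = 1281
base 4: 1281 = 4^(4 + 1) + 4^4 + 1; at 5: 5^(5 + 1) + 5^5 + 1 = 18751; next = 18750
base 5: 18750 = 5^(5 + 1) + 5^5; at 6: 6^(6 + 1) + 6^6 = 326592; next = 326591
base 6: 326591 = 6^(6 + 1) + 5·6^5 + 5·6^4 + 5·6^3 + 5·6^2 + 5·6 + 5; at 7: 7^(7 + 1) + 5·7^5 + 5·7^4 + 5·7^3 + 5·7^2 + 5·7 + 5 = 5862841; next = 5862840
base 7: 5862840 = 7^(7 + 1) + 5·7^5 + 5·7^4 + 5·7^3 + 5·7^2 + 5·7 + 4; at 8: 8^(8 + 1) + 5·8^5 + 5·8^4 + 5·8^3 + 5·8^2 + 5·8 + 4 = 134404972; next = 134404971
base 8: 134404971 = 8^(8 + 1) + 5·8^5 + 5·8^4 + 5·8^3 + 5·8^2 + 5·8 + 3; at 9: 9^(9 + 1) + 5·9^5 + 5·9^4 + 5·9^3 + 5·9^2 + 5·9 + 3 = 3487116549; next = 3487116548
base 9: 3487116548 = 9^(9 + 1) + 5·9^5 + 5·9^4 + 5·9^3 + 5·9^2 + 5·9 + 2; at 10: 10^(10 + 1) + 5·10^5 + 5·10^4 + 5·10^3 + 5·10^2 + 5·10 + 2 = 100000555552; next = 100000555551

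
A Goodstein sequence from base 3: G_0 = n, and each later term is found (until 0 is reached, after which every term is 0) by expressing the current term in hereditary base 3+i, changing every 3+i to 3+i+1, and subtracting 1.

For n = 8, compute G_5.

11

G_0 = 8. HB_3(8) = 2·3 + 2. Bump = 10. G_1 = 9.
G_1 = 9. HB_4(9) = 2·4 + 1. Bump = 11. G_2 = 10.
G_2 = 10. HB_5(10) = 2·5. Bump = 12. G_3 = 11.
G_3 = 11. HB_6(11) = 6 + 5. Bump = 12. G_4 = 11.
G_4 = 11. HB_7(11) = 7 + 4. Bump = 12. G_5 = 11.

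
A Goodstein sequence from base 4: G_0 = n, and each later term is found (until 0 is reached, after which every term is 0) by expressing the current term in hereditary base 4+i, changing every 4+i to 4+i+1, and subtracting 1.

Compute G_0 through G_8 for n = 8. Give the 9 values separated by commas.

i=0: 8 = 2·4 (b=4); 4→5: 2·5 = 10; 10−1 = 9
i=1: 9 = 5 + 4 (b=5); 5→6: 6 + 4 = 10; 10−1 = 9
i=2: 9 = 6 + 3 (b=6); 6→7: 7 + 3 = 10; 10−1 = 9
i=3: 9 = 7 + 2 (b=7); 7→8: 8 + 2 = 10; 10−1 = 9
i=4: 9 = 8 + 1 (b=8); 8→9: 9 + 1 = 10; 10−1 = 9
i=5: 9 = 9 (b=9); 9→10: 10 = 10; 10−1 = 9
i=6: 9 = 9 (b=10); 10→11: 9 = 9; 9−1 = 8
i=7: 8 = 8 (b=11); 11→12: 8 = 8; 8−1 = 7

8, 9, 9, 9, 9, 9, 9, 8, 7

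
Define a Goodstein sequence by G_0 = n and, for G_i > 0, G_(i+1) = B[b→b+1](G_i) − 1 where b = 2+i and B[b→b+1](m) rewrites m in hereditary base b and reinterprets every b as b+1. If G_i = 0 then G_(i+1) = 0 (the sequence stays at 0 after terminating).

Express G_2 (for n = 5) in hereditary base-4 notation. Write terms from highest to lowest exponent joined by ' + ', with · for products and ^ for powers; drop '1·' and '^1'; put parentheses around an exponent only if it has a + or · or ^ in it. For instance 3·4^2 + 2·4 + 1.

3·4^3 + 3·4^2 + 3·4 + 3

G_0 = 5. HB_2(5) = 2^2 + 1. Bump = 28. G_1 = 27.
G_1 = 27. HB_3(27) = 3^3. Bump = 256. G_2 = 255.
G_2 = 255. HB_4(255) = 3·4^3 + 3·4^2 + 3·4 + 3. Bump = 468. G_3 = 467.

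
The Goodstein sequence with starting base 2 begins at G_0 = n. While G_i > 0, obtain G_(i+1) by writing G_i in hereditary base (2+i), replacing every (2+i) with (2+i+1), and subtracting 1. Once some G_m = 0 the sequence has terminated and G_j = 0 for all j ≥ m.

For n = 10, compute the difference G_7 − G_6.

step 0: 10 = 2^(2 + 1) + 2; sub 3 for 2: 3^(3 + 1) + 3; = 84; G_1 = 84−1 = 83
step 1: 83 = 3^(3 + 1) + 2; sub 4 for 3: 4^(4 + 1) + 2; = 1026; G_2 = 1026−1 = 1025
step 2: 1025 = 4^(4 + 1) + 1; sub 5 for 4: 5^(5 + 1) + 1; = 15626; G_3 = 15626−1 = 15625
step 3: 15625 = 5^(5 + 1); sub 6 for 5: 6^(6 + 1); = 279936; G_4 = 279936−1 = 279935
step 4: 279935 = 5·6^6 + 5·6^5 + 5·6^4 + 5·6^3 + 5·6^2 + 5·6 + 5; sub 7 for 6: 5·7^7 + 5·7^5 + 5·7^4 + 5·7^3 + 5·7^2 + 5·7 + 5; = 4215755; G_5 = 4215755−1 = 4215754
step 5: 4215754 = 5·7^7 + 5·7^5 + 5·7^4 + 5·7^3 + 5·7^2 + 5·7 + 4; sub 8 for 7: 5·8^8 + 5·8^5 + 5·8^4 + 5·8^3 + 5·8^2 + 5·8 + 4; = 84073324; G_6 = 84073324−1 = 84073323
step 6: 84073323 = 5·8^8 + 5·8^5 + 5·8^4 + 5·8^3 + 5·8^2 + 5·8 + 3; sub 9 for 8: 5·9^9 + 5·9^5 + 5·9^4 + 5·9^3 + 5·9^2 + 5·9 + 3; = 1937434593; G_7 = 1937434593−1 = 1937434592

1853361269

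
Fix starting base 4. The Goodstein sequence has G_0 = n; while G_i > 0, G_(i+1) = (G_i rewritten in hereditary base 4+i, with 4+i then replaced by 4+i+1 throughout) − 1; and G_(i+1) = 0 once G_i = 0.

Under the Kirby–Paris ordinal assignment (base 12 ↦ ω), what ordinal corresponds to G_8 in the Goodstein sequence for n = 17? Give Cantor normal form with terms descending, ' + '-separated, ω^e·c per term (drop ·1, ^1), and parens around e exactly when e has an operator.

step 0: 17 = 4^2 + 1; sub 5 for 4: 5^2 + 1; = 26; G_1 = 26−1 = 25
step 1: 25 = 5^2; sub 6 for 5: 6^2; = 36; G_2 = 36−1 = 35
step 2: 35 = 5·6 + 5; sub 7 for 6: 5·7 + 5; = 40; G_3 = 40−1 = 39
step 3: 39 = 5·7 + 4; sub 8 for 7: 5·8 + 4; = 44; G_4 = 44−1 = 43
step 4: 43 = 5·8 + 3; sub 9 for 8: 5·9 + 3; = 48; G_5 = 48−1 = 47
step 5: 47 = 5·9 + 2; sub 10 for 9: 5·10 + 2; = 52; G_6 = 52−1 = 51
step 6: 51 = 5·10 + 1; sub 11 for 10: 5·11 + 1; = 56; G_7 = 56−1 = 55
step 7: 55 = 5·11; sub 12 for 11: 5·12; = 60; G_8 = 60−1 = 59

ω·4 + 11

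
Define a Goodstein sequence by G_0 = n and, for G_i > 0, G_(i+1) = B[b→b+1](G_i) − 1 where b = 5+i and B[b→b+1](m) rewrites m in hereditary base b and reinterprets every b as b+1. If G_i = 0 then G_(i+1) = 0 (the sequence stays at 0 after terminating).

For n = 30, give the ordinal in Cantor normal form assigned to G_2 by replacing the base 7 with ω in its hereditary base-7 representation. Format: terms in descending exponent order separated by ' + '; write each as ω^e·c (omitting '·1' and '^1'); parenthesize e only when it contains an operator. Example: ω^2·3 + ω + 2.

i=0: 30 = 5^2 + 5 (b=5); 5→6: 6^2 + 6 = 42; 42−1 = 41
i=1: 41 = 6^2 + 5 (b=6); 6→7: 7^2 + 5 = 54; 54−1 = 53
i=2: 53 = 7^2 + 4 (b=7); 7→8: 8^2 + 4 = 68; 68−1 = 67

ω^2 + 4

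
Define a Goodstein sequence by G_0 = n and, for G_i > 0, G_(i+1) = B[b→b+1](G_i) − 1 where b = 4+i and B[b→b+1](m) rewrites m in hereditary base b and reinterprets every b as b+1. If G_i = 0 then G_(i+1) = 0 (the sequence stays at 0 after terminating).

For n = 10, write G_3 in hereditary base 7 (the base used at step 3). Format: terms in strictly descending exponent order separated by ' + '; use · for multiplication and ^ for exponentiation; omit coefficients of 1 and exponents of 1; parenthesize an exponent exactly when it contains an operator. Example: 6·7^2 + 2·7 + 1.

7 + 6

step 0: 10 = 2·4 + 2; sub 5 for 4: 2·5 + 2; = 12; G_1 = 12−1 = 11
step 1: 11 = 2·5 + 1; sub 6 for 5: 2·6 + 1; = 13; G_2 = 13−1 = 12
step 2: 12 = 2·6; sub 7 for 6: 2·7; = 14; G_3 = 14−1 = 13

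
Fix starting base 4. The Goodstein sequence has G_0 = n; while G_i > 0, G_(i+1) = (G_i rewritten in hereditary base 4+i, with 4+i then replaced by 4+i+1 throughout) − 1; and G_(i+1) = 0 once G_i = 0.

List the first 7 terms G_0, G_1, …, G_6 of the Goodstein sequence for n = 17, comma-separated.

17, 25, 35, 39, 43, 47, 51

[0] 17 ≡ 4^2 + 1 (base 4). Lift 5: 26. −1: 25.
[1] 25 ≡ 5^2 (base 5). Lift 6: 36. −1: 35.
[2] 35 ≡ 5·6 + 5 (base 6). Lift 7: 40. −1: 39.
[3] 39 ≡ 5·7 + 4 (base 7). Lift 8: 44. −1: 43.
[4] 43 ≡ 5·8 + 3 (base 8). Lift 9: 48. −1: 47.
[5] 47 ≡ 5·9 + 2 (base 9). Lift 10: 52. −1: 51.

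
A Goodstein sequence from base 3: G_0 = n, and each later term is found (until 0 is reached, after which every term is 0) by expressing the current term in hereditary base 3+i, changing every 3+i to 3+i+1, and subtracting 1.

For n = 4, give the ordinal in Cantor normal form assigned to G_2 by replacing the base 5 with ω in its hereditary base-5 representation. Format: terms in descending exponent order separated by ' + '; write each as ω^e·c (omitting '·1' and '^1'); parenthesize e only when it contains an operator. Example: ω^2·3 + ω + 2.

4

(0) 4|_3 = 3 + 1 ↦ 4 + 1|_4 = 5 ⇒ 4
(1) 4|_4 = 4 ↦ 5|_5 = 5 ⇒ 4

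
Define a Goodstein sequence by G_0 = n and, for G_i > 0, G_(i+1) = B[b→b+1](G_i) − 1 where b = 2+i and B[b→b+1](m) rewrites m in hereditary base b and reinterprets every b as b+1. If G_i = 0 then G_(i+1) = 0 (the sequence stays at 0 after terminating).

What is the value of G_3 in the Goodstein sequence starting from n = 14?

18750

G_0 = 14. HB_2(14) = 2^(2 + 1) + 2^2 + 2. Bump = 111. G_1 = 110.
G_1 = 110. HB_3(110) = 3^(3 + 1) + 3^3 + 2. Bump = 1282. G_2 = 1281.
G_2 = 1281. HB_4(1281) = 4^(4 + 1) + 4^4 + 1. Bump = 18751. G_3 = 18750.
G_3 = 18750. HB_5(18750) = 5^(5 + 1) + 5^5. Bump = 326592. G_4 = 326591.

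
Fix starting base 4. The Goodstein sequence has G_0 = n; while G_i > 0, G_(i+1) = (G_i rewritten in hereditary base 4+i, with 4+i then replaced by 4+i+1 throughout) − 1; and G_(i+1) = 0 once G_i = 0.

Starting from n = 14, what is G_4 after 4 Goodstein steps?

14 —HB4→ 3·4 + 2 —bump→ 3·5 + 2 = 17 —(−1)→ 16
16 —HB5→ 3·5 + 1 —bump→ 3·6 + 1 = 19 —(−1)→ 18
18 —HB6→ 3·6 —bump→ 3·7 = 21 —(−1)→ 20
20 —HB7→ 2·7 + 6 —bump→ 2·8 + 6 = 22 —(−1)→ 21

21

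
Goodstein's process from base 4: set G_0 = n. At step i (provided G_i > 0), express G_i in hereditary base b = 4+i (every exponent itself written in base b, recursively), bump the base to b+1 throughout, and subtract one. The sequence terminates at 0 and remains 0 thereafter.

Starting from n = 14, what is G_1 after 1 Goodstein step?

[0] 14 ≡ 3·4 + 2 (base 4). Lift 5: 17. −1: 16.
[1] 16 ≡ 3·5 + 1 (base 5). Lift 6: 19. −1: 18.

16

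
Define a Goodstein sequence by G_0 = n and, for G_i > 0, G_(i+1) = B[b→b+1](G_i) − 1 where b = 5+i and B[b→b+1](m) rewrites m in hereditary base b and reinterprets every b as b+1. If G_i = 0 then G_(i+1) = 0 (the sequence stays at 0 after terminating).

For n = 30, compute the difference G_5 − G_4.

18

step 0: 30 = 5^2 + 5; sub 6 for 5: 6^2 + 6; = 42; G_1 = 42−1 = 41
step 1: 41 = 6^2 + 5; sub 7 for 6: 7^2 + 5; = 54; G_2 = 54−1 = 53
step 2: 53 = 7^2 + 4; sub 8 for 7: 8^2 + 4; = 68; G_3 = 68−1 = 67
step 3: 67 = 8^2 + 3; sub 9 for 8: 9^2 + 3; = 84; G_4 = 84−1 = 83
step 4: 83 = 9^2 + 2; sub 10 for 9: 10^2 + 2; = 102; G_5 = 102−1 = 101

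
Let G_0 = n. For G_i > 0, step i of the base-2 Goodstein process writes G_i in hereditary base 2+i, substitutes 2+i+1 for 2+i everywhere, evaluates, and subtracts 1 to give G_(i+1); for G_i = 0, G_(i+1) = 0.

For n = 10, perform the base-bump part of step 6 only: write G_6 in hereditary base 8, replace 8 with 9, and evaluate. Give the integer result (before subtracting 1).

1937434593

10 —HB2→ 2^(2 + 1) + 2 —bump→ 3^(3 + 1) + 3 = 84 —(−1)→ 83
83 —HB3→ 3^(3 + 1) + 2 —bump→ 4^(4 + 1) + 2 = 1026 —(−1)→ 1025
1025 —HB4→ 4^(4 + 1) + 1 —bump→ 5^(5 + 1) + 1 = 15626 —(−1)→ 15625
15625 —HB5→ 5^(5 + 1) —bump→ 6^(6 + 1) = 279936 —(−1)→ 279935
279935 —HB6→ 5·6^6 + 5·6^5 + 5·6^4 + 5·6^3 + 5·6^2 + 5·6 + 5 —bump→ 5·7^7 + 5·7^5 + 5·7^4 + 5·7^3 + 5·7^2 + 5·7 + 5 = 4215755 —(−1)→ 4215754
4215754 —HB7→ 5·7^7 + 5·7^5 + 5·7^4 + 5·7^3 + 5·7^2 + 5·7 + 4 —bump→ 5·8^8 + 5·8^5 + 5·8^4 + 5·8^3 + 5·8^2 + 5·8 + 4 = 84073324 —(−1)→ 84073323
84073323 —HB8→ 5·8^8 + 5·8^5 + 5·8^4 + 5·8^3 + 5·8^2 + 5·8 + 3 —bump→ 5·9^9 + 5·9^5 + 5·9^4 + 5·9^3 + 5·9^2 + 5·9 + 3 = 1937434593 —(−1)→ 1937434592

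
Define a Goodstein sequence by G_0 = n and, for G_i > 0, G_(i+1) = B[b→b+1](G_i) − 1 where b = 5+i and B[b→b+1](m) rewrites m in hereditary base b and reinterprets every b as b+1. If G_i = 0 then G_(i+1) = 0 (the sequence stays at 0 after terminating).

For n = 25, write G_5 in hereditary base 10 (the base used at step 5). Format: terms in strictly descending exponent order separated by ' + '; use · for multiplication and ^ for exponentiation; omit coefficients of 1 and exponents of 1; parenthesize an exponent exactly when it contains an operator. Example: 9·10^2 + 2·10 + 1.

base 5: 25 = 5^2; at 6: 6^2 = 36; next = 35
base 6: 35 = 5·6 + 5; at 7: 5·7 + 5 = 40; next = 39
base 7: 39 = 5·7 + 4; at 8: 5·8 + 4 = 44; next = 43
base 8: 43 = 5·8 + 3; at 9: 5·9 + 3 = 48; next = 47
base 9: 47 = 5·9 + 2; at 10: 5·10 + 2 = 52; next = 51
base 10: 51 = 5·10 + 1; at 11: 5·11 + 1 = 56; next = 55

5·10 + 1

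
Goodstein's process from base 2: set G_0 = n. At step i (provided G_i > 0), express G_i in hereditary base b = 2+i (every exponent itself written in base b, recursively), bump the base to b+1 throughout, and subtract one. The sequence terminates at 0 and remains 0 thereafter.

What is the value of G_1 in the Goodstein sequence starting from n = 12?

107

[0] 12 ≡ 2^(2 + 1) + 2^2 (base 2). Lift 3: 108. −1: 107.
[1] 107 ≡ 3^(3 + 1) + 2·3^2 + 2·3 + 2 (base 3). Lift 4: 1066. −1: 1065.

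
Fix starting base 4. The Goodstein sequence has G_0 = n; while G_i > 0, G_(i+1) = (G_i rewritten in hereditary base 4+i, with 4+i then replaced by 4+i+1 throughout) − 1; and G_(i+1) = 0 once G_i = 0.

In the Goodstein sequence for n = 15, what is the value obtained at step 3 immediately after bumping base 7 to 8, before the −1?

G_0=15  [base 4] 3·4 + 3  →[4↦5]→  3·5 + 3 = 18  −1 ⇒ G_1=17
G_1=17  [base 5] 3·5 + 2  →[5↦6]→  3·6 + 2 = 20  −1 ⇒ G_2=19
G_2=19  [base 6] 3·6 + 1  →[6↦7]→  3·7 + 1 = 22  −1 ⇒ G_3=21
G_3=21  [base 7] 3·7  →[7↦8]→  3·8 = 24  −1 ⇒ G_4=23

24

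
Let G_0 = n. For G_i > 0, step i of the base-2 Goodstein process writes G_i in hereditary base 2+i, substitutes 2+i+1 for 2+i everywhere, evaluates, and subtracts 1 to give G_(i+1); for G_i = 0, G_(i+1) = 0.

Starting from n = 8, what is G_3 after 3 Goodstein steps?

8 —HB2→ 2^(2 + 1) —bump→ 3^(3 + 1) = 81 —(−1)→ 80
80 —HB3→ 2·3^3 + 2·3^2 + 2·3 + 2 —bump→ 2·4^4 + 2·4^2 + 2·4 + 2 = 554 —(−1)→ 553
553 —HB4→ 2·4^4 + 2·4^2 + 2·4 + 1 —bump→ 2·5^5 + 2·5^2 + 2·5 + 1 = 6311 —(−1)→ 6310
6310 —HB5→ 2·5^5 + 2·5^2 + 2·5 —bump→ 2·6^6 + 2·6^2 + 2·6 = 93396 —(−1)→ 93395

6310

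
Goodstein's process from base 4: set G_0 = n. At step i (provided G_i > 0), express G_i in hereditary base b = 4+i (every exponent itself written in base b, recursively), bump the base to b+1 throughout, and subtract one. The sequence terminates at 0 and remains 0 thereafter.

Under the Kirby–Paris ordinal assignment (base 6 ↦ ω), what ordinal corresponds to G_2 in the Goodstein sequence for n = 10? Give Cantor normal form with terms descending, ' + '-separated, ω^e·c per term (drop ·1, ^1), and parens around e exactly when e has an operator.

10 —HB4→ 2·4 + 2 —bump→ 2·5 + 2 = 12 —(−1)→ 11
11 —HB5→ 2·5 + 1 —bump→ 2·6 + 1 = 13 —(−1)→ 12
12 —HB6→ 2·6 —bump→ 2·7 = 14 —(−1)→ 13

ω·2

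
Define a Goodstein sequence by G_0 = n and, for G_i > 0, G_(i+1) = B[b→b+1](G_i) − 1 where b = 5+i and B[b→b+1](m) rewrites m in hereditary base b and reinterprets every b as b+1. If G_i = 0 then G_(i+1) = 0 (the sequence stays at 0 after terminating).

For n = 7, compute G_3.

(0) 7|_5 = 5 + 2 ↦ 6 + 2|_6 = 8 ⇒ 7
(1) 7|_6 = 6 + 1 ↦ 7 + 1|_7 = 8 ⇒ 7
(2) 7|_7 = 7 ↦ 8|_8 = 8 ⇒ 7

7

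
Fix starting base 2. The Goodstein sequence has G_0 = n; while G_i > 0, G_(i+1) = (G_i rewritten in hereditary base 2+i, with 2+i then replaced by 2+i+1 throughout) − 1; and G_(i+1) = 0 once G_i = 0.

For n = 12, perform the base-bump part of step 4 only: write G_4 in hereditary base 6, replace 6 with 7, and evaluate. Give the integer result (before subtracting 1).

5764911

i=0: 12 = 2^(2 + 1) + 2^2 (b=2); 2→3: 3^(3 + 1) + 3^3 = 108; 108−1 = 107
i=1: 107 = 3^(3 + 1) + 2·3^2 + 2·3 + 2 (b=3); 3→4: 4^(4 + 1) + 2·4^2 + 2·4 + 2 = 1066; 1066−1 = 1065
i=2: 1065 = 4^(4 + 1) + 2·4^2 + 2·4 + 1 (b=4); 4→5: 5^(5 + 1) + 2·5^2 + 2·5 + 1 = 15686; 15686−1 = 15685
i=3: 15685 = 5^(5 + 1) + 2·5^2 + 2·5 (b=5); 5→6: 6^(6 + 1) + 2·6^2 + 2·6 = 280020; 280020−1 = 280019
i=4: 280019 = 6^(6 + 1) + 2·6^2 + 6 + 5 (b=6); 6→7: 7^(7 + 1) + 2·7^2 + 7 + 5 = 5764911; 5764911−1 = 5764910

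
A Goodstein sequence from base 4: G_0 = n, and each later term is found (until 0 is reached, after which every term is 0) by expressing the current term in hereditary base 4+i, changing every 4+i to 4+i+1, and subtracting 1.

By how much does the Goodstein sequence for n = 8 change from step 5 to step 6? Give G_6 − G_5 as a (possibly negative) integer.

0

step 0: 8 = 2·4; sub 5 for 4: 2·5; = 10; G_1 = 10−1 = 9
step 1: 9 = 5 + 4; sub 6 for 5: 6 + 4; = 10; G_2 = 10−1 = 9
step 2: 9 = 6 + 3; sub 7 for 6: 7 + 3; = 10; G_3 = 10−1 = 9
step 3: 9 = 7 + 2; sub 8 for 7: 8 + 2; = 10; G_4 = 10−1 = 9
step 4: 9 = 8 + 1; sub 9 for 8: 9 + 1; = 10; G_5 = 10−1 = 9
step 5: 9 = 9; sub 10 for 9: 10; = 10; G_6 = 10−1 = 9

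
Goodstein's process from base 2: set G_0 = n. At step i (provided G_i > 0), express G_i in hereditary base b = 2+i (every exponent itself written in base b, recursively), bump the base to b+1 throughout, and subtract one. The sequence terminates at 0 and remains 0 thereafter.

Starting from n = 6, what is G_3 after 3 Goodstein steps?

3125

G_0=6  [base 2] 2^2 + 2  →[2↦3]→  3^3 + 3 = 30  −1 ⇒ G_1=29
G_1=29  [base 3] 3^3 + 2  →[3↦4]→  4^4 + 2 = 258  −1 ⇒ G_2=257
G_2=257  [base 4] 4^4 + 1  →[4↦5]→  5^5 + 1 = 3126  −1 ⇒ G_3=3125
G_3=3125  [base 5] 5^5  →[5↦6]→  6^6 = 46656  −1 ⇒ G_4=46655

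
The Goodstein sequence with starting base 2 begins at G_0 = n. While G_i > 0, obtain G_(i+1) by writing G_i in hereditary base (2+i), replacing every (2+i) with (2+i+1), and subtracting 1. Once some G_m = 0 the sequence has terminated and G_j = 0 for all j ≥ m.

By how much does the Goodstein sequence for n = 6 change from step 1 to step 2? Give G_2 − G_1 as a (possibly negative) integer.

step 0: 6 = 2^2 + 2; sub 3 for 2: 3^3 + 3; = 30; G_1 = 30−1 = 29
step 1: 29 = 3^3 + 2; sub 4 for 3: 4^4 + 2; = 258; G_2 = 258−1 = 257

228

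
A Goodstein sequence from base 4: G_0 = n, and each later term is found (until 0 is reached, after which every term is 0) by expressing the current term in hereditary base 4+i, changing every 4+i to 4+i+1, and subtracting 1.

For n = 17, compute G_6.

[0] 17 ≡ 4^2 + 1 (base 4). Lift 5: 26. −1: 25.
[1] 25 ≡ 5^2 (base 5). Lift 6: 36. −1: 35.
[2] 35 ≡ 5·6 + 5 (base 6). Lift 7: 40. −1: 39.
[3] 39 ≡ 5·7 + 4 (base 7). Lift 8: 44. −1: 43.
[4] 43 ≡ 5·8 + 3 (base 8). Lift 9: 48. −1: 47.
[5] 47 ≡ 5·9 + 2 (base 9). Lift 10: 52. −1: 51.
[6] 51 ≡ 5·10 + 1 (base 10). Lift 11: 56. −1: 55.

51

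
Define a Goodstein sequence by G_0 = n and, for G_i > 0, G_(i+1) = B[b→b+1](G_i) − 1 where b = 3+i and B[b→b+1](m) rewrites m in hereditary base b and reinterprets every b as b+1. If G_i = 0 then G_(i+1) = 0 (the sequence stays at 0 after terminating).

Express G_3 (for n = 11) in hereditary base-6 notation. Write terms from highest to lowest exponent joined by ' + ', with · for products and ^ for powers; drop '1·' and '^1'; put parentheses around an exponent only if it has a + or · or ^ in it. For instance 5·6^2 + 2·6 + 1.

5·6 + 5

G_0 = 11. HB_3(11) = 3^2 + 2. Bump = 18. G_1 = 17.
G_1 = 17. HB_4(17) = 4^2 + 1. Bump = 26. G_2 = 25.
G_2 = 25. HB_5(25) = 5^2. Bump = 36. G_3 = 35.
G_3 = 35. HB_6(35) = 5·6 + 5. Bump = 40. G_4 = 39.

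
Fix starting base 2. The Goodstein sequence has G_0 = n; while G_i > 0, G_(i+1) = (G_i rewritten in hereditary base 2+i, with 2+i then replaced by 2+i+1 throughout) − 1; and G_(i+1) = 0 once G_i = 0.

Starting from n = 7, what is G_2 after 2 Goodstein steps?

base 2: 7 = 2^2 + 2 + 1; at 3: 3^3 + 3 + 1 = 31; next = 30
base 3: 30 = 3^3 + 3; at 4: 4^4 + 4 = 260; next = 259
base 4: 259 = 4^4 + 3; at 5: 5^5 + 3 = 3128; next = 3127

259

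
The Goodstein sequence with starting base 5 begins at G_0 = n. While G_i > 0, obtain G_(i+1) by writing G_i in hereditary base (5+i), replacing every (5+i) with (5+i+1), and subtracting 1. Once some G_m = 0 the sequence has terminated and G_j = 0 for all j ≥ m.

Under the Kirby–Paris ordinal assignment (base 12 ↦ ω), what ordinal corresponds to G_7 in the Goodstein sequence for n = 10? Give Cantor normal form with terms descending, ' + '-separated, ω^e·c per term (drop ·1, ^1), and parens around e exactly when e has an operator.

11

(0) 10|_5 = 2·5 ↦ 2·6|_6 = 12 ⇒ 11
(1) 11|_6 = 6 + 5 ↦ 7 + 5|_7 = 12 ⇒ 11
(2) 11|_7 = 7 + 4 ↦ 8 + 4|_8 = 12 ⇒ 11
(3) 11|_8 = 8 + 3 ↦ 9 + 3|_9 = 12 ⇒ 11
(4) 11|_9 = 9 + 2 ↦ 10 + 2|_10 = 12 ⇒ 11
(5) 11|_10 = 10 + 1 ↦ 11 + 1|_11 = 12 ⇒ 11
(6) 11|_11 = 11 ↦ 12|_12 = 12 ⇒ 11
(7) 11|_12 = 11 ↦ 11|_13 = 11 ⇒ 10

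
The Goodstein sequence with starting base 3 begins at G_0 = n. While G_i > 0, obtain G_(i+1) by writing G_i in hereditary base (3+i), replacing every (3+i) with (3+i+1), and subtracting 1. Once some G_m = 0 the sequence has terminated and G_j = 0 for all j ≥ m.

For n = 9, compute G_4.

G_0=9  [base 3] 3^2  →[3↦4]→  4^2 = 16  −1 ⇒ G_1=15
G_1=15  [base 4] 3·4 + 3  →[4↦5]→  3·5 + 3 = 18  −1 ⇒ G_2=17
G_2=17  [base 5] 3·5 + 2  →[5↦6]→  3·6 + 2 = 20  −1 ⇒ G_3=19
G_3=19  [base 6] 3·6 + 1  →[6↦7]→  3·7 + 1 = 22  −1 ⇒ G_4=21
G_4=21  [base 7] 3·7  →[7↦8]→  3·8 = 24  −1 ⇒ G_5=23

21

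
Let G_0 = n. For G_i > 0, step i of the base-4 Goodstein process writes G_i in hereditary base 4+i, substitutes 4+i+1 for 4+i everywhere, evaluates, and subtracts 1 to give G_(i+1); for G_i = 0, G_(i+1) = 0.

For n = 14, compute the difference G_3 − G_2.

2

step 0: 14 = 3·4 + 2; sub 5 for 4: 3·5 + 2; = 17; G_1 = 17−1 = 16
step 1: 16 = 3·5 + 1; sub 6 for 5: 3·6 + 1; = 19; G_2 = 19−1 = 18
step 2: 18 = 3·6; sub 7 for 6: 3·7; = 21; G_3 = 21−1 = 20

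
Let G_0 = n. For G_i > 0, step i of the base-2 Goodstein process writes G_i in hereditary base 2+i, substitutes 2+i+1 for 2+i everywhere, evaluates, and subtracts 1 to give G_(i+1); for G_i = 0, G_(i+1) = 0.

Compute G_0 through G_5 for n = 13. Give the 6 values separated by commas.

(0) 13|_2 = 2^(2 + 1) + 2^2 + 1 ↦ 3^(3 + 1) + 3^3 + 1|_3 = 109 ⇒ 108
(1) 108|_3 = 3^(3 + 1) + 3^3 ↦ 4^(4 + 1) + 4^4|_4 = 1280 ⇒ 1279
(2) 1279|_4 = 4^(4 + 1) + 3·4^3 + 3·4^2 + 3·4 + 3 ↦ 5^(5 + 1) + 3·5^3 + 3·5^2 + 3·5 + 3|_5 = 16093 ⇒ 16092
(3) 16092|_5 = 5^(5 + 1) + 3·5^3 + 3·5^2 + 3·5 + 2 ↦ 6^(6 + 1) + 3·6^3 + 3·6^2 + 3·6 + 2|_6 = 280712 ⇒ 280711
(4) 280711|_6 = 6^(6 + 1) + 3·6^3 + 3·6^2 + 3·6 + 1 ↦ 7^(7 + 1) + 3·7^3 + 3·7^2 + 3·7 + 1|_7 = 5765999 ⇒ 5765998

13, 108, 1279, 16092, 280711, 5765998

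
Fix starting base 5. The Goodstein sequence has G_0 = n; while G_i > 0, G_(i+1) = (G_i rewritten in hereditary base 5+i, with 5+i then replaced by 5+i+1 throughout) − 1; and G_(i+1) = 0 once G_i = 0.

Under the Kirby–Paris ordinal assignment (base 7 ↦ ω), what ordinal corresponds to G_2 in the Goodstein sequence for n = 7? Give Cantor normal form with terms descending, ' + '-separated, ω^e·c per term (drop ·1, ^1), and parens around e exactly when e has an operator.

step 0: 7 = 5 + 2; sub 6 for 5: 6 + 2; = 8; G_1 = 8−1 = 7
step 1: 7 = 6 + 1; sub 7 for 6: 7 + 1; = 8; G_2 = 8−1 = 7
step 2: 7 = 7; sub 8 for 7: 8; = 8; G_3 = 8−1 = 7

ω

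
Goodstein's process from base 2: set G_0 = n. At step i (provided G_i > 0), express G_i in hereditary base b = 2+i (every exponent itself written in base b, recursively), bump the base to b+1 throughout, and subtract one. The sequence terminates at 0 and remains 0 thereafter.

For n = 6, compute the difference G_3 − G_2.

(0) 6|_2 = 2^2 + 2 ↦ 3^3 + 3|_3 = 30 ⇒ 29
(1) 29|_3 = 3^3 + 2 ↦ 4^4 + 2|_4 = 258 ⇒ 257
(2) 257|_4 = 4^4 + 1 ↦ 5^5 + 1|_5 = 3126 ⇒ 3125

2868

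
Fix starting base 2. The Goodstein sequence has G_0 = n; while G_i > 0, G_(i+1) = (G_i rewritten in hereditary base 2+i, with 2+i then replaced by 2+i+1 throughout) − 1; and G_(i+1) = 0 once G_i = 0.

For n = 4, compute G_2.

41

step 0: 4 = 2^2; sub 3 for 2: 3^3; = 27; G_1 = 27−1 = 26
step 1: 26 = 2·3^2 + 2·3 + 2; sub 4 for 3: 2·4^2 + 2·4 + 2; = 42; G_2 = 42−1 = 41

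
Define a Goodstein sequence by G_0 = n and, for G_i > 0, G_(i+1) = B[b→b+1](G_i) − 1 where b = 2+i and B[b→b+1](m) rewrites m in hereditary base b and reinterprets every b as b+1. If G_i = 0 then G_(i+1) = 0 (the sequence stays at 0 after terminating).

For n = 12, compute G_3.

15685

G_0=12  [base 2] 2^(2 + 1) + 2^2  →[2↦3]→  3^(3 + 1) + 3^3 = 108  −1 ⇒ G_1=107
G_1=107  [base 3] 3^(3 + 1) + 2·3^2 + 2·3 + 2  →[3↦4]→  4^(4 + 1) + 2·4^2 + 2·4 + 2 = 1066  −1 ⇒ G_2=1065
G_2=1065  [base 4] 4^(4 + 1) + 2·4^2 + 2·4 + 1  →[4↦5]→  5^(5 + 1) + 2·5^2 + 2·5 + 1 = 15686  −1 ⇒ G_3=15685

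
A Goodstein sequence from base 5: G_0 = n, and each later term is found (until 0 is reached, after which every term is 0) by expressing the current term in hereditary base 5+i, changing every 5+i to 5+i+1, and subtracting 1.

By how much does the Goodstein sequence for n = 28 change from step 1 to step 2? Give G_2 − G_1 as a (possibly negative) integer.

12

base 5: 28 = 5^2 + 3; at 6: 6^2 + 3 = 39; next = 38
base 6: 38 = 6^2 + 2; at 7: 7^2 + 2 = 51; next = 50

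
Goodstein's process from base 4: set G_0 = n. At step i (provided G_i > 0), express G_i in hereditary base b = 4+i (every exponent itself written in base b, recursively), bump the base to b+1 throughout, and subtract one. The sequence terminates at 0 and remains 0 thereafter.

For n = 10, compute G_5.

13

10 —HB4→ 2·4 + 2 —bump→ 2·5 + 2 = 12 —(−1)→ 11
11 —HB5→ 2·5 + 1 —bump→ 2·6 + 1 = 13 —(−1)→ 12
12 —HB6→ 2·6 —bump→ 2·7 = 14 —(−1)→ 13
13 —HB7→ 7 + 6 —bump→ 8 + 6 = 14 —(−1)→ 13
13 —HB8→ 8 + 5 —bump→ 9 + 5 = 14 —(−1)→ 13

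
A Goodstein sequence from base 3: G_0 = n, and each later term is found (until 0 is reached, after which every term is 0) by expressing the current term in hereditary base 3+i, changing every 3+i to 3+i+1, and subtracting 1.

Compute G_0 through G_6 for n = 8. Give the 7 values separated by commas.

8, 9, 10, 11, 11, 11, 11

G_0 = 8. HB_3(8) = 2·3 + 2. Bump = 10. G_1 = 9.
G_1 = 9. HB_4(9) = 2·4 + 1. Bump = 11. G_2 = 10.
G_2 = 10. HB_5(10) = 2·5. Bump = 12. G_3 = 11.
G_3 = 11. HB_6(11) = 6 + 5. Bump = 12. G_4 = 11.
G_4 = 11. HB_7(11) = 7 + 4. Bump = 12. G_5 = 11.
G_5 = 11. HB_8(11) = 8 + 3. Bump = 12. G_6 = 11.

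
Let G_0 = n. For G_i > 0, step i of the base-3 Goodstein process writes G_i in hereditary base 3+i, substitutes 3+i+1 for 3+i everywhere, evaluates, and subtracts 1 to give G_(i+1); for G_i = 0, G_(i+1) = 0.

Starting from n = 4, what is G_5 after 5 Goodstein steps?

i=0: 4 = 3 + 1 (b=3); 3→4: 4 + 1 = 5; 5−1 = 4
i=1: 4 = 4 (b=4); 4→5: 5 = 5; 5−1 = 4
i=2: 4 = 4 (b=5); 5→6: 4 = 4; 4−1 = 3
i=3: 3 = 3 (b=6); 6→7: 3 = 3; 3−1 = 2
i=4: 2 = 2 (b=7); 7→8: 2 = 2; 2−1 = 1
i=5: 1 = 1 (b=8); 8→9: 1 = 1; 1−1 = 0

1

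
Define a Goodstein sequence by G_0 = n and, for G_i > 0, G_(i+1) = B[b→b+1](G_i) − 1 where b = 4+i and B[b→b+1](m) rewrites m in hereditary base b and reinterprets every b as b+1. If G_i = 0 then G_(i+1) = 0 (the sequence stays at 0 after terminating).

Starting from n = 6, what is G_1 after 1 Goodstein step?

6

i=0: 6 = 4 + 2 (b=4); 4→5: 5 + 2 = 7; 7−1 = 6
i=1: 6 = 5 + 1 (b=5); 5→6: 6 + 1 = 7; 7−1 = 6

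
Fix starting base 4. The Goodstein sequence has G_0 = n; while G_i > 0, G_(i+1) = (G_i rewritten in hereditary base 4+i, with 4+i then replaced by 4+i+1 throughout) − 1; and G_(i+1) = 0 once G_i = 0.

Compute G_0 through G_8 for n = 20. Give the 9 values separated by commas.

i=0: 20 = 4^2 + 4 (b=4); 4→5: 5^2 + 5 = 30; 30−1 = 29
i=1: 29 = 5^2 + 4 (b=5); 5→6: 6^2 + 4 = 40; 40−1 = 39
i=2: 39 = 6^2 + 3 (b=6); 6→7: 7^2 + 3 = 52; 52−1 = 51
i=3: 51 = 7^2 + 2 (b=7); 7→8: 8^2 + 2 = 66; 66−1 = 65
i=4: 65 = 8^2 + 1 (b=8); 8→9: 9^2 + 1 = 82; 82−1 = 81
i=5: 81 = 9^2 (b=9); 9→10: 10^2 = 100; 100−1 = 99
i=6: 99 = 9·10 + 9 (b=10); 10→11: 9·11 + 9 = 108; 108−1 = 107
i=7: 107 = 9·11 + 8 (b=11); 11→12: 9·12 + 8 = 116; 116−1 = 115

20, 29, 39, 51, 65, 81, 99, 107, 115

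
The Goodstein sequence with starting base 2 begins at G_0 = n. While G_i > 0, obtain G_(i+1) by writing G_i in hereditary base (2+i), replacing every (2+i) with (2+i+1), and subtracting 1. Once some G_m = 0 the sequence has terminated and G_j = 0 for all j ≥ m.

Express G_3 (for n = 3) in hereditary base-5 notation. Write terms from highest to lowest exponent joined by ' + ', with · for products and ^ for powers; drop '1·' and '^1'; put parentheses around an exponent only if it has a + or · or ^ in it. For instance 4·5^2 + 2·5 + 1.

G_0 = 3. HB_2(3) = 2 + 1. Bump = 4. G_1 = 3.
G_1 = 3. HB_3(3) = 3. Bump = 4. G_2 = 3.
G_2 = 3. HB_4(3) = 3. Bump = 3. G_3 = 2.
G_3 = 2. HB_5(2) = 2. Bump = 2. G_4 = 1.

2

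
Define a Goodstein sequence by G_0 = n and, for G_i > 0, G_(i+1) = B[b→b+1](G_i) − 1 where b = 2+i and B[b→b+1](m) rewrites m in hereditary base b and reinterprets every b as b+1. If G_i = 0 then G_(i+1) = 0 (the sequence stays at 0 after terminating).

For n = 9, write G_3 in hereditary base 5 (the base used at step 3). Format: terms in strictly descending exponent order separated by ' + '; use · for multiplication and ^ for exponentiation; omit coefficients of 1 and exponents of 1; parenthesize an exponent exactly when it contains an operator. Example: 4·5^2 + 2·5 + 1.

(0) 9|_2 = 2^(2 + 1) + 1 ↦ 3^(3 + 1) + 1|_3 = 82 ⇒ 81
(1) 81|_3 = 3^(3 + 1) ↦ 4^(4 + 1)|_4 = 1024 ⇒ 1023
(2) 1023|_4 = 3·4^4 + 3·4^3 + 3·4^2 + 3·4 + 3 ↦ 3·5^5 + 3·5^3 + 3·5^2 + 3·5 + 3|_5 = 9843 ⇒ 9842
(3) 9842|_5 = 3·5^5 + 3·5^3 + 3·5^2 + 3·5 + 2 ↦ 3·6^6 + 3·6^3 + 3·6^2 + 3·6 + 2|_6 = 140744 ⇒ 140743

3·5^5 + 3·5^3 + 3·5^2 + 3·5 + 2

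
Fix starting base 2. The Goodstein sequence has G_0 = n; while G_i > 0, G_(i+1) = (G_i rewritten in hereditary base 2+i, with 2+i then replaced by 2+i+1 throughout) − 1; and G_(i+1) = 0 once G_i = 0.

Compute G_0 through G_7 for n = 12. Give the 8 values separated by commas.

i=0: 12 = 2^(2 + 1) + 2^2 (b=2); 2→3: 3^(3 + 1) + 3^3 = 108; 108−1 = 107
i=1: 107 = 3^(3 + 1) + 2·3^2 + 2·3 + 2 (b=3); 3→4: 4^(4 + 1) + 2·4^2 + 2·4 + 2 = 1066; 1066−1 = 1065
i=2: 1065 = 4^(4 + 1) + 2·4^2 + 2·4 + 1 (b=4); 4→5: 5^(5 + 1) + 2·5^2 + 2·5 + 1 = 15686; 15686−1 = 15685
i=3: 15685 = 5^(5 + 1) + 2·5^2 + 2·5 (b=5); 5→6: 6^(6 + 1) + 2·6^2 + 2·6 = 280020; 280020−1 = 280019
i=4: 280019 = 6^(6 + 1) + 2·6^2 + 6 + 5 (b=6); 6→7: 7^(7 + 1) + 2·7^2 + 7 + 5 = 5764911; 5764911−1 = 5764910
i=5: 5764910 = 7^(7 + 1) + 2·7^2 + 7 + 4 (b=7); 7→8: 8^(8 + 1) + 2·8^2 + 8 + 4 = 134217868; 134217868−1 = 134217867
i=6: 134217867 = 8^(8 + 1) + 2·8^2 + 8 + 3 (b=8); 8→9: 9^(9 + 1) + 2·9^2 + 9 + 3 = 3486784575; 3486784575−1 = 3486784574

12, 107, 1065, 15685, 280019, 5764910, 134217867, 3486784574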